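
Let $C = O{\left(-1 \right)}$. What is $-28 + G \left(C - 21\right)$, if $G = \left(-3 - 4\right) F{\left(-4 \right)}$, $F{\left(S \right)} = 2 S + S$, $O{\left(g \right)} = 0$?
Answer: $-1792$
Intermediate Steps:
$C = 0$
$F{\left(S \right)} = 3 S$
$G = 84$ ($G = \left(-3 - 4\right) 3 \left(-4\right) = \left(-7\right) \left(-12\right) = 84$)
$-28 + G \left(C - 21\right) = -28 + 84 \left(0 - 21\right) = -28 + 84 \left(-21\right) = -28 - 1764 = -1792$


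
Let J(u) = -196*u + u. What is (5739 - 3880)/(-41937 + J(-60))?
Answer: -1859/30237 ≈ -0.061481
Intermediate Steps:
J(u) = -195*u
(5739 - 3880)/(-41937 + J(-60)) = (5739 - 3880)/(-41937 - 195*(-60)) = 1859/(-41937 + 11700) = 1859/(-30237) = 1859*(-1/30237) = -1859/30237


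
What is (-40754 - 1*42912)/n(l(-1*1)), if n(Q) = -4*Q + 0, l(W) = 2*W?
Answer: -41833/4 ≈ -10458.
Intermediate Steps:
n(Q) = -4*Q
(-40754 - 1*42912)/n(l(-1*1)) = (-40754 - 1*42912)/((-8*(-1*1))) = (-40754 - 42912)/((-8*(-1))) = -83666/((-4*(-2))) = -83666/8 = -83666*⅛ = -41833/4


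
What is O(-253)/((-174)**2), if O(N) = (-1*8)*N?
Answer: 506/7569 ≈ 0.066852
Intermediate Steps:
O(N) = -8*N
O(-253)/((-174)**2) = (-8*(-253))/((-174)**2) = 2024/30276 = 2024*(1/30276) = 506/7569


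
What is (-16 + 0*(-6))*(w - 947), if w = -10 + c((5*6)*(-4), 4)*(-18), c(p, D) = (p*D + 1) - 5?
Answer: -124080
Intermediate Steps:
c(p, D) = -4 + D*p (c(p, D) = (D*p + 1) - 5 = (1 + D*p) - 5 = -4 + D*p)
w = 8702 (w = -10 + (-4 + 4*((5*6)*(-4)))*(-18) = -10 + (-4 + 4*(30*(-4)))*(-18) = -10 + (-4 + 4*(-120))*(-18) = -10 + (-4 - 480)*(-18) = -10 - 484*(-18) = -10 + 8712 = 8702)
(-16 + 0*(-6))*(w - 947) = (-16 + 0*(-6))*(8702 - 947) = (-16 + 0)*7755 = -16*7755 = -124080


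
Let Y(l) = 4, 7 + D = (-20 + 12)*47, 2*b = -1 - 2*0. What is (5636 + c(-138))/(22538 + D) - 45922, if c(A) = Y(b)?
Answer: -67826418/1477 ≈ -45922.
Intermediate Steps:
b = -½ (b = (-1 - 2*0)/2 = (-1 + 0)/2 = (½)*(-1) = -½ ≈ -0.50000)
D = -383 (D = -7 + (-20 + 12)*47 = -7 - 8*47 = -7 - 376 = -383)
c(A) = 4
(5636 + c(-138))/(22538 + D) - 45922 = (5636 + 4)/(22538 - 383) - 45922 = 5640/22155 - 45922 = 5640*(1/22155) - 45922 = 376/1477 - 45922 = -67826418/1477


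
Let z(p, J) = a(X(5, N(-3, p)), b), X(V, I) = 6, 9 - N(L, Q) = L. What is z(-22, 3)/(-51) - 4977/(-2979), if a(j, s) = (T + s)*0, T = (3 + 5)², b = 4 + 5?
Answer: 553/331 ≈ 1.6707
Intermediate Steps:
N(L, Q) = 9 - L
b = 9
T = 64 (T = 8² = 64)
a(j, s) = 0 (a(j, s) = (64 + s)*0 = 0)
z(p, J) = 0
z(-22, 3)/(-51) - 4977/(-2979) = 0/(-51) - 4977/(-2979) = 0*(-1/51) - 4977*(-1/2979) = 0 + 553/331 = 553/331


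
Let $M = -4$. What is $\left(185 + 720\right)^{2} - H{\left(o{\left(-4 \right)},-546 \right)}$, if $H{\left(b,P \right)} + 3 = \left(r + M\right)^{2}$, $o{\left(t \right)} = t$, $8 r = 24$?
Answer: $819027$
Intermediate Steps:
$r = 3$ ($r = \frac{1}{8} \cdot 24 = 3$)
$H{\left(b,P \right)} = -2$ ($H{\left(b,P \right)} = -3 + \left(3 - 4\right)^{2} = -3 + \left(-1\right)^{2} = -3 + 1 = -2$)
$\left(185 + 720\right)^{2} - H{\left(o{\left(-4 \right)},-546 \right)} = \left(185 + 720\right)^{2} - -2 = 905^{2} + 2 = 819025 + 2 = 819027$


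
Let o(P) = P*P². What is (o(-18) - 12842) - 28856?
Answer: -47530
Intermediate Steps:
o(P) = P³
(o(-18) - 12842) - 28856 = ((-18)³ - 12842) - 28856 = (-5832 - 12842) - 28856 = -18674 - 28856 = -47530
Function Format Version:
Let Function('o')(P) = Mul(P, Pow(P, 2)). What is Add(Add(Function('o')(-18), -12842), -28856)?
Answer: -47530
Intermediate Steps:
Function('o')(P) = Pow(P, 3)
Add(Add(Function('o')(-18), -12842), -28856) = Add(Add(Pow(-18, 3), -12842), -28856) = Add(Add(-5832, -12842), -28856) = Add(-18674, -28856) = -47530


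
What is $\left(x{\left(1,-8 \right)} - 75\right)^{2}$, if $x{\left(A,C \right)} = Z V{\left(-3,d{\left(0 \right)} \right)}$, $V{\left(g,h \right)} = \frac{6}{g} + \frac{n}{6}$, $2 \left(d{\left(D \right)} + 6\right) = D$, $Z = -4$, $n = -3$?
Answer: $4225$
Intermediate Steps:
$d{\left(D \right)} = -6 + \frac{D}{2}$
$V{\left(g,h \right)} = - \frac{1}{2} + \frac{6}{g}$ ($V{\left(g,h \right)} = \frac{6}{g} - \frac{3}{6} = \frac{6}{g} - \frac{1}{2} = - \frac{1}{2} + \frac{6}{g}$)
$x{\left(A,C \right)} = 10$ ($x{\left(A,C \right)} = - 4 \frac{12 - -3}{2 \left(-3\right)} = - 4 \cdot \frac{1}{2} \left(- \frac{1}{3}\right) \left(12 + 3\right) = - 4 \cdot \frac{1}{2} \left(- \frac{1}{3}\right) 15 = \left(-4\right) \left(- \frac{5}{2}\right) = 10$)
$\left(x{\left(1,-8 \right)} - 75\right)^{2} = \left(10 - 75\right)^{2} = \left(-65\right)^{2} = 4225$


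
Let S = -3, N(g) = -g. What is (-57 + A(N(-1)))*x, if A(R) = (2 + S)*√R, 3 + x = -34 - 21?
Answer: 3364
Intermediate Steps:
x = -58 (x = -3 + (-34 - 21) = -3 - 55 = -58)
A(R) = -√R (A(R) = (2 - 3)*√R = -√R)
(-57 + A(N(-1)))*x = (-57 - √(-1*(-1)))*(-58) = (-57 - √1)*(-58) = (-57 - 1*1)*(-58) = (-57 - 1)*(-58) = -58*(-58) = 3364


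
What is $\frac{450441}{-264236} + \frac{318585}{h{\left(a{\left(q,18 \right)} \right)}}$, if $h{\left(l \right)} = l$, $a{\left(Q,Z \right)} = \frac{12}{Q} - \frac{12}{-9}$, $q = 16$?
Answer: $\frac{202033650339}{1321180} \approx 1.5292 \cdot 10^{5}$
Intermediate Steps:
$a{\left(Q,Z \right)} = \frac{4}{3} + \frac{12}{Q}$ ($a{\left(Q,Z \right)} = \frac{12}{Q} - - \frac{4}{3} = \frac{12}{Q} + \frac{4}{3} = \frac{4}{3} + \frac{12}{Q}$)
$\frac{450441}{-264236} + \frac{318585}{h{\left(a{\left(q,18 \right)} \right)}} = \frac{450441}{-264236} + \frac{318585}{\frac{4}{3} + \frac{12}{16}} = 450441 \left(- \frac{1}{264236}\right) + \frac{318585}{\frac{4}{3} + 12 \cdot \frac{1}{16}} = - \frac{450441}{264236} + \frac{318585}{\frac{4}{3} + \frac{3}{4}} = - \frac{450441}{264236} + \frac{318585}{\frac{25}{12}} = - \frac{450441}{264236} + 318585 \cdot \frac{12}{25} = - \frac{450441}{264236} + \frac{764604}{5} = \frac{202033650339}{1321180}$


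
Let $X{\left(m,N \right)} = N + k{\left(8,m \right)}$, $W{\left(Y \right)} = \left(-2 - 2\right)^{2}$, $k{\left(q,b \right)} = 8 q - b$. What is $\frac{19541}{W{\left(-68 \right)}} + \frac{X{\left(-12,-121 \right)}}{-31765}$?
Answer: $\frac{124144117}{101648} \approx 1221.3$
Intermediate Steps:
$k{\left(q,b \right)} = - b + 8 q$
$W{\left(Y \right)} = 16$ ($W{\left(Y \right)} = \left(-4\right)^{2} = 16$)
$X{\left(m,N \right)} = 64 + N - m$ ($X{\left(m,N \right)} = N - \left(-64 + m\right) = 64 + N - m$)
$\frac{19541}{W{\left(-68 \right)}} + \frac{X{\left(-12,-121 \right)}}{-31765} = \frac{19541}{16} + \frac{64 - 121 - -12}{-31765} = 19541 \cdot \frac{1}{16} + \left(64 - 121 + 12\right) \left(- \frac{1}{31765}\right) = \frac{19541}{16} - - \frac{9}{6353} = \frac{19541}{16} + \frac{9}{6353} = \frac{124144117}{101648}$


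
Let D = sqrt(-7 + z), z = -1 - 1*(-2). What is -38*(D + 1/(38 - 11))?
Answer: -38/27 - 38*I*sqrt(6) ≈ -1.4074 - 93.081*I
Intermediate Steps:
z = 1 (z = -1 + 2 = 1)
D = I*sqrt(6) (D = sqrt(-7 + 1) = sqrt(-6) = I*sqrt(6) ≈ 2.4495*I)
-38*(D + 1/(38 - 11)) = -38*(I*sqrt(6) + 1/(38 - 11)) = -38*(I*sqrt(6) + 1/27) = -38*(1/27 + I*sqrt(6)) = -38/27 - 38*I*sqrt(6)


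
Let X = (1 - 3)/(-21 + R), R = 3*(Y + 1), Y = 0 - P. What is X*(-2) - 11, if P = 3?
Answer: -301/27 ≈ -11.148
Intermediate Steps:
Y = -3 (Y = 0 - 1*3 = 0 - 3 = -3)
R = -6 (R = 3*(-3 + 1) = 3*(-2) = -6)
X = 2/27 (X = (1 - 3)/(-21 - 6) = -2/(-27) = -2*(-1/27) = 2/27 ≈ 0.074074)
X*(-2) - 11 = (2/27)*(-2) - 11 = -4/27 - 11 = -301/27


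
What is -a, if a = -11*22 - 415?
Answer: 657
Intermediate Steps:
a = -657 (a = -242 - 415 = -657)
-a = -1*(-657) = 657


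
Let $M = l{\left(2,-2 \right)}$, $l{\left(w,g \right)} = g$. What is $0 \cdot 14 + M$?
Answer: $-2$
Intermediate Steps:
$M = -2$
$0 \cdot 14 + M = 0 \cdot 14 - 2 = 0 - 2 = -2$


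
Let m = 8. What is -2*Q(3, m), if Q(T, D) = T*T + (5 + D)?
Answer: -44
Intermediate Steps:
Q(T, D) = 5 + D + T² (Q(T, D) = T² + (5 + D) = 5 + D + T²)
-2*Q(3, m) = -2*(5 + 8 + 3²) = -2*(5 + 8 + 9) = -2*22 = -44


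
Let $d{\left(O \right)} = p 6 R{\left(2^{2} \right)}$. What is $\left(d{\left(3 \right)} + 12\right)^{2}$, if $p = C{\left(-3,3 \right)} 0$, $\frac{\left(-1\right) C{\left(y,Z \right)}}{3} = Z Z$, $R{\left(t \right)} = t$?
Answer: $144$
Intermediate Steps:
$C{\left(y,Z \right)} = - 3 Z^{2}$ ($C{\left(y,Z \right)} = - 3 Z Z = - 3 Z^{2}$)
$p = 0$ ($p = - 3 \cdot 3^{2} \cdot 0 = \left(-3\right) 9 \cdot 0 = \left(-27\right) 0 = 0$)
$d{\left(O \right)} = 0$ ($d{\left(O \right)} = 0 \cdot 6 \cdot 2^{2} = 0 \cdot 4 = 0$)
$\left(d{\left(3 \right)} + 12\right)^{2} = \left(0 + 12\right)^{2} = 12^{2} = 144$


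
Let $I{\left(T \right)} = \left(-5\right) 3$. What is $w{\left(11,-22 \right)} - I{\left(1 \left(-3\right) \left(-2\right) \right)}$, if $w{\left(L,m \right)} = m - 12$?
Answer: $-19$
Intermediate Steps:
$I{\left(T \right)} = -15$
$w{\left(L,m \right)} = -12 + m$ ($w{\left(L,m \right)} = m - 12 = -12 + m$)
$w{\left(11,-22 \right)} - I{\left(1 \left(-3\right) \left(-2\right) \right)} = \left(-12 - 22\right) - -15 = -34 + 15 = -19$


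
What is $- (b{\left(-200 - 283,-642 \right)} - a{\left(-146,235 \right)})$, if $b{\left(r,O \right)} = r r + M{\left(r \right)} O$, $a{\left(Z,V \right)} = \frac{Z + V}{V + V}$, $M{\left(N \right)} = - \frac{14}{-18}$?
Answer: $- \frac{328233163}{1410} \approx -2.3279 \cdot 10^{5}$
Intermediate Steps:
$M{\left(N \right)} = \frac{7}{9}$ ($M{\left(N \right)} = \left(-14\right) \left(- \frac{1}{18}\right) = \frac{7}{9}$)
$a{\left(Z,V \right)} = \frac{V + Z}{2 V}$
$b{\left(r,O \right)} = r^{2} + \frac{7 O}{9}$ ($b{\left(r,O \right)} = r r + \frac{7 O}{9} = r^{2} + \frac{7 O}{9}$)
$- (b{\left(-200 - 283,-642 \right)} - a{\left(-146,235 \right)}) = - (\left(\left(-200 - 283\right)^{2} + \frac{7}{9} \left(-642\right)\right) - \frac{235 - 146}{2 \cdot 235}) = - (\left(\left(-200 - 283\right)^{2} - \frac{1498}{3}\right) - \frac{1}{2} \cdot \frac{1}{235} \cdot 89) = - (\left(\left(-483\right)^{2} - \frac{1498}{3}\right) - \frac{89}{470}) = - (\left(233289 - \frac{1498}{3}\right) - \frac{89}{470}) = - (\frac{698369}{3} - \frac{89}{470}) = \left(-1\right) \frac{328233163}{1410} = - \frac{328233163}{1410}$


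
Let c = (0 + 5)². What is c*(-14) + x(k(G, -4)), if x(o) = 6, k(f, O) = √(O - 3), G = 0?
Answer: -344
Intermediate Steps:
k(f, O) = √(-3 + O)
c = 25 (c = 5² = 25)
c*(-14) + x(k(G, -4)) = 25*(-14) + 6 = -350 + 6 = -344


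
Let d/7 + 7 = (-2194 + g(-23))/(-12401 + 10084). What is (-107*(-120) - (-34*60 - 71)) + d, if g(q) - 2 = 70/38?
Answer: 93760291/6289 ≈ 14909.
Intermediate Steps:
g(q) = 73/19 (g(q) = 2 + 70/38 = 2 + 70*(1/38) = 2 + 35/19 = 73/19)
d = -266548/6289 (d = -49 + 7*((-2194 + 73/19)/(-12401 + 10084)) = -49 + 7*(-41613/19/(-2317)) = -49 + 7*(-41613/19*(-1/2317)) = -49 + 7*(41613/44023) = -49 + 41613/6289 = -266548/6289 ≈ -42.383)
(-107*(-120) - (-34*60 - 71)) + d = (-107*(-120) - (-34*60 - 71)) - 266548/6289 = (12840 - (-2040 - 71)) - 266548/6289 = (12840 - 1*(-2111)) - 266548/6289 = (12840 + 2111) - 266548/6289 = 14951 - 266548/6289 = 93760291/6289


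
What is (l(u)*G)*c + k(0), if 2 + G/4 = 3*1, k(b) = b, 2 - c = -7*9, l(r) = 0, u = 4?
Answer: 0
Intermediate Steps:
c = 65 (c = 2 - (-7)*9 = 2 - 1*(-63) = 2 + 63 = 65)
G = 4 (G = -8 + 4*(3*1) = -8 + 4*3 = -8 + 12 = 4)
(l(u)*G)*c + k(0) = (0*4)*65 + 0 = 0*65 + 0 = 0 + 0 = 0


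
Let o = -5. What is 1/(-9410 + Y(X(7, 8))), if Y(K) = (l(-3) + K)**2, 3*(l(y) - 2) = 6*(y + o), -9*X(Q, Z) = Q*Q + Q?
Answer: -81/729086 ≈ -0.00011110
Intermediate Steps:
X(Q, Z) = -Q/9 - Q**2/9 (X(Q, Z) = -(Q*Q + Q)/9 = -(Q**2 + Q)/9 = -(Q + Q**2)/9 = -Q/9 - Q**2/9)
l(y) = -8 + 2*y (l(y) = 2 + (6*(y - 5))/3 = 2 + (6*(-5 + y))/3 = 2 + (-30 + 6*y)/3 = 2 + (-10 + 2*y) = -8 + 2*y)
Y(K) = (-14 + K)**2 (Y(K) = ((-8 + 2*(-3)) + K)**2 = ((-8 - 6) + K)**2 = (-14 + K)**2)
1/(-9410 + Y(X(7, 8))) = 1/(-9410 + (-14 - 1/9*7*(1 + 7))**2) = 1/(-9410 + (-14 - 1/9*7*8)**2) = 1/(-9410 + (-14 - 56/9)**2) = 1/(-9410 + (-182/9)**2) = 1/(-9410 + 33124/81) = 1/(-729086/81) = -81/729086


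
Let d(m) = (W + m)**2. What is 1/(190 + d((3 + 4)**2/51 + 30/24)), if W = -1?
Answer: 41616/7968049 ≈ 0.0052229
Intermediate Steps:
d(m) = (-1 + m)**2
1/(190 + d((3 + 4)**2/51 + 30/24)) = 1/(190 + (-1 + ((3 + 4)**2/51 + 30/24))**2) = 1/(190 + (-1 + (7**2*(1/51) + 30*(1/24)))**2) = 1/(190 + (-1 + (49*(1/51) + 5/4))**2) = 1/(190 + (-1 + (49/51 + 5/4))**2) = 1/(190 + (-1 + 451/204)**2) = 1/(190 + (247/204)**2) = 1/(190 + 61009/41616) = 1/(7968049/41616) = 41616/7968049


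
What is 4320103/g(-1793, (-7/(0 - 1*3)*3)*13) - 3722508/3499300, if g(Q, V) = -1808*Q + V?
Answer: 152478985286/567207660775 ≈ 0.26882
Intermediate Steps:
g(Q, V) = V - 1808*Q
4320103/g(-1793, (-7/(0 - 1*3)*3)*13) - 3722508/3499300 = 4320103/((-7/(0 - 1*3)*3)*13 - 1808*(-1793)) - 3722508/3499300 = 4320103/((-7/(0 - 3)*3)*13 + 3241744) - 3722508*1/3499300 = 4320103/((-7/(-3)*3)*13 + 3241744) - 930627/874825 = 4320103/((-7*(-1/3)*3)*13 + 3241744) - 930627/874825 = 4320103/(((7/3)*3)*13 + 3241744) - 930627/874825 = 4320103/(7*13 + 3241744) - 930627/874825 = 4320103/(91 + 3241744) - 930627/874825 = 4320103/3241835 - 930627/874825 = 152478985286/567207660775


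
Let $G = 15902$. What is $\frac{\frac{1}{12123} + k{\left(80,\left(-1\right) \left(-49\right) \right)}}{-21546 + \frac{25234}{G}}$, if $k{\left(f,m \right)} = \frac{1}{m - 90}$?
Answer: $\frac{96063982}{85143281497047} \approx 1.1283 \cdot 10^{-6}$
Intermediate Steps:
$k{\left(f,m \right)} = \frac{1}{-90 + m}$
$\frac{\frac{1}{12123} + k{\left(80,\left(-1\right) \left(-49\right) \right)}}{-21546 + \frac{25234}{G}} = \frac{\frac{1}{12123} + \frac{1}{-90 - -49}}{-21546 + \frac{25234}{15902}} = \frac{\frac{1}{12123} + \frac{1}{-90 + 49}}{-21546 + 25234 \cdot \frac{1}{15902}} = \frac{\frac{1}{12123} + \frac{1}{-41}}{-21546 + \frac{12617}{7951}} = \frac{\frac{1}{12123} - \frac{1}{41}}{- \frac{171299629}{7951}} = \left(- \frac{12082}{497043}\right) \left(- \frac{7951}{171299629}\right) = \frac{96063982}{85143281497047}$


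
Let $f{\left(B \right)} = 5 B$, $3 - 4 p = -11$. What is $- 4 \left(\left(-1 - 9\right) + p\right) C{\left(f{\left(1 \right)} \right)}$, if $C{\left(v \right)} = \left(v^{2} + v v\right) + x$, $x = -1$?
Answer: $1274$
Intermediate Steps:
$p = \frac{7}{2}$ ($p = \frac{3}{4} - - \frac{11}{4} = \frac{3}{4} + \frac{11}{4} = \frac{7}{2} \approx 3.5$)
$C{\left(v \right)} = -1 + 2 v^{2}$ ($C{\left(v \right)} = \left(v^{2} + v v\right) - 1 = \left(v^{2} + v^{2}\right) - 1 = 2 v^{2} - 1 = -1 + 2 v^{2}$)
$- 4 \left(\left(-1 - 9\right) + p\right) C{\left(f{\left(1 \right)} \right)} = - 4 \left(\left(-1 - 9\right) + \frac{7}{2}\right) \left(-1 + 2 \left(5 \cdot 1\right)^{2}\right) = - 4 \left(-10 + \frac{7}{2}\right) \left(-1 + 2 \cdot 5^{2}\right) = \left(-4\right) \left(- \frac{13}{2}\right) \left(-1 + 2 \cdot 25\right) = 26 \left(-1 + 50\right) = 26 \cdot 49 = 1274$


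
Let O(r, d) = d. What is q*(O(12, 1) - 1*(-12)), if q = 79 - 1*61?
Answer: 234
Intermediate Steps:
q = 18 (q = 79 - 61 = 18)
q*(O(12, 1) - 1*(-12)) = 18*(1 - 1*(-12)) = 18*(1 + 12) = 18*13 = 234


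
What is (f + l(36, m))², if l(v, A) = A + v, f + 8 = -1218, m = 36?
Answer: 1331716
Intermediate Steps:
f = -1226 (f = -8 - 1218 = -1226)
(f + l(36, m))² = (-1226 + (36 + 36))² = (-1226 + 72)² = (-1154)² = 1331716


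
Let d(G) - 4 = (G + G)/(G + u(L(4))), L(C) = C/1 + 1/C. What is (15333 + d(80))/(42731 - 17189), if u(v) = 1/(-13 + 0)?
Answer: 15937223/26538138 ≈ 0.60054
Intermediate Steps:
L(C) = C + 1/C (L(C) = C*1 + 1/C = C + 1/C)
u(v) = -1/13 (u(v) = 1/(-13) = -1/13)
d(G) = 4 + 2*G/(-1/13 + G) (d(G) = 4 + (G + G)/(G - 1/13) = 4 + (2*G)/(-1/13 + G) = 4 + 2*G/(-1/13 + G))
(15333 + d(80))/(42731 - 17189) = (15333 + 2*(-2 + 39*80)/(-1 + 13*80))/(42731 - 17189) = (15333 + 2*(-2 + 3120)/(-1 + 1040))/25542 = (15333 + 2*3118/1039)*(1/25542) = (15333 + 2*(1/1039)*3118)*(1/25542) = (15333 + 6236/1039)*(1/25542) = (15937223/1039)*(1/25542) = 15937223/26538138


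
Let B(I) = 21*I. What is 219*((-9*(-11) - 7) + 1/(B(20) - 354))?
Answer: 443329/22 ≈ 20151.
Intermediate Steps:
219*((-9*(-11) - 7) + 1/(B(20) - 354)) = 219*((-9*(-11) - 7) + 1/(21*20 - 354)) = 219*((99 - 7) + 1/(420 - 354)) = 219*(92 + 1/66) = 219*(6073/66) = 443329/22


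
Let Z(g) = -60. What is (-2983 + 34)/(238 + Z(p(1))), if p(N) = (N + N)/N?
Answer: -2949/178 ≈ -16.567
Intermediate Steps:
p(N) = 2 (p(N) = (2*N)/N = 2)
(-2983 + 34)/(238 + Z(p(1))) = (-2983 + 34)/(238 - 60) = -2949/178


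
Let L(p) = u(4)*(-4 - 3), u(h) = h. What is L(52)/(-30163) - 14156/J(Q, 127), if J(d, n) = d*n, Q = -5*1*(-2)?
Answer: -30496562/2736215 ≈ -11.146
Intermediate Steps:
Q = 10 (Q = -5*(-2) = 10)
L(p) = -28 (L(p) = 4*(-4 - 3) = 4*(-7) = -28)
L(52)/(-30163) - 14156/J(Q, 127) = -28/(-30163) - 14156/(10*127) = -28*(-1/30163) - 14156/1270 = 4/4309 - 14156*1/1270 = 4/4309 - 7078/635 = -30496562/2736215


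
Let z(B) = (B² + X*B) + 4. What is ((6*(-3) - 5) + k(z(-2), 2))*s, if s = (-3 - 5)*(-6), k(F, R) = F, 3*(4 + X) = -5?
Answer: -176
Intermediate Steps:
X = -17/3 (X = -4 + (⅓)*(-5) = -4 - 5/3 = -17/3 ≈ -5.6667)
z(B) = 4 + B² - 17*B/3 (z(B) = (B² - 17*B/3) + 4 = 4 + B² - 17*B/3)
s = 48 (s = -8*(-6) = 48)
((6*(-3) - 5) + k(z(-2), 2))*s = ((6*(-3) - 5) + (4 + (-2)² - 17/3*(-2)))*48 = ((-18 - 5) + (4 + 4 + 34/3))*48 = (-23 + 58/3)*48 = -11/3*48 = -176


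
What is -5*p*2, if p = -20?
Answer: 200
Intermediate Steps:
-5*p*2 = -5*(-20)*2 = 100*2 = 200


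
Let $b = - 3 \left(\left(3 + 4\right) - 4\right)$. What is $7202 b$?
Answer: $-64818$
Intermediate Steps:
$b = -9$ ($b = - 3 \left(7 - 4\right) = \left(-3\right) 3 = -9$)
$7202 b = 7202 \left(-9\right) = -64818$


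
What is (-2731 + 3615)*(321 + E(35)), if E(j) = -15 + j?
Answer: 301444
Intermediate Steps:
(-2731 + 3615)*(321 + E(35)) = (-2731 + 3615)*(321 + (-15 + 35)) = 884*(321 + 20) = 884*341 = 301444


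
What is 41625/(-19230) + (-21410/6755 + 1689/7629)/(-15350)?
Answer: -36582598393146/16902000992275 ≈ -2.1644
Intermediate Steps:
41625/(-19230) + (-21410/6755 + 1689/7629)/(-15350) = 41625*(-1/19230) + (-21410*1/6755 + 1689*(1/7629))*(-1/15350) = -2775/1282 + (-4282/1351 + 563/2543)*(-1/15350) = -2775/1282 - 10128513/3435593*(-1/15350) = -2775/1282 + 10128513/52736352550 = -36582598393146/16902000992275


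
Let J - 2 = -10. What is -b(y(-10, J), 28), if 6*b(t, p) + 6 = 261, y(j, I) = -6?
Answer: -85/2 ≈ -42.500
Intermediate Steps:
J = -8 (J = 2 - 10 = -8)
b(t, p) = 85/2 (b(t, p) = -1 + (⅙)*261 = -1 + 87/2 = 85/2)
-b(y(-10, J), 28) = -1*85/2 = -85/2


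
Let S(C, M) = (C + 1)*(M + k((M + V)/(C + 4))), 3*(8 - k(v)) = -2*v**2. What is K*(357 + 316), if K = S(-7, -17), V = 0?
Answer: -450910/9 ≈ -50101.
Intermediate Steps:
k(v) = 8 + 2*v**2/3 (k(v) = 8 - (-2)*v**2/3 = 8 + 2*v**2/3)
S(C, M) = (1 + C)*(8 + M + 2*M**2/(3*(4 + C)**2)) (S(C, M) = (C + 1)*(M + (8 + 2*((M + 0)/(C + 4))**2/3)) = (1 + C)*(M + (8 + 2*(M/(4 + C))**2/3)) = (1 + C)*(M + (8 + 2*(M**2/(4 + C)**2)/3)) = (1 + C)*(M + (8 + 2*M**2/(3*(4 + C)**2))) = (1 + C)*(8 + M + 2*M**2/(3*(4 + C)**2)))
K = -670/9 (K = 8 - 17 + 8*(-7) - 7*(-17) + (2/3)*(-17)**2/(4 - 7)**2 + (2/3)*(-7)*(-17)**2/(4 - 7)**2 = 8 - 17 - 56 + 119 + (2/3)*289/(-3)**2 + (2/3)*(-7)*289/(-3)**2 = 8 - 17 - 56 + 119 + (2/3)*289*(1/9) + (2/3)*(-7)*289*(1/9) = 8 - 17 - 56 + 119 + 578/27 - 4046/27 = -670/9 ≈ -74.444)
K*(357 + 316) = -670*(357 + 316)/9 = -670/9*673 = -450910/9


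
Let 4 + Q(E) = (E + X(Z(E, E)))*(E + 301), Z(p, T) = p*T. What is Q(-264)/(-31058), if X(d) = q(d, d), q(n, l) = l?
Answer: -1284490/15529 ≈ -82.716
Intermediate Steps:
Z(p, T) = T*p
X(d) = d
Q(E) = -4 + (301 + E)*(E + E²) (Q(E) = -4 + (E + E*E)*(E + 301) = -4 + (E + E²)*(301 + E) = -4 + (301 + E)*(E + E²))
Q(-264)/(-31058) = (-4 + (-264)³ + 301*(-264) + 302*(-264)²)/(-31058) = (-4 - 18399744 - 79464 + 302*69696)*(-1/31058) = (-4 - 18399744 - 79464 + 21048192)*(-1/31058) = 2568980*(-1/31058) = -1284490/15529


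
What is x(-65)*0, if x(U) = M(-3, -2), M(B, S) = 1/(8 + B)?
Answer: 0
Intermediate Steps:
x(U) = 1/5 (x(U) = 1/(8 - 3) = 1/5)
x(-65)*0 = (1/5)*0 = 0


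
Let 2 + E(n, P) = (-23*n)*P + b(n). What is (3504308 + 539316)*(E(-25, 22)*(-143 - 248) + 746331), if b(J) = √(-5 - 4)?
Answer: -16979326790088 - 4743170952*I ≈ -1.6979e+13 - 4.7432e+9*I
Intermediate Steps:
b(J) = 3*I (b(J) = √(-9) = 3*I)
E(n, P) = -2 + 3*I - 23*P*n (E(n, P) = -2 + ((-23*n)*P + 3*I) = -2 + (-23*P*n + 3*I) = -2 + (3*I - 23*P*n) = -2 + 3*I - 23*P*n)
(3504308 + 539316)*(E(-25, 22)*(-143 - 248) + 746331) = (3504308 + 539316)*((-2 + 3*I - 23*22*(-25))*(-143 - 248) + 746331) = 4043624*((-2 + 3*I + 12650)*(-391) + 746331) = 4043624*((12648 + 3*I)*(-391) + 746331) = 4043624*((-4945368 - 1173*I) + 746331) = 4043624*(-4199037 - 1173*I) = -16979326790088 - 4743170952*I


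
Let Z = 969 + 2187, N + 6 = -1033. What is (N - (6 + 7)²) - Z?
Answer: -4364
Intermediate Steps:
N = -1039 (N = -6 - 1033 = -1039)
Z = 3156
(N - (6 + 7)²) - Z = (-1039 - (6 + 7)²) - 1*3156 = (-1039 - 1*13²) - 3156 = (-1039 - 1*169) - 3156 = (-1039 - 169) - 3156 = -1208 - 3156 = -4364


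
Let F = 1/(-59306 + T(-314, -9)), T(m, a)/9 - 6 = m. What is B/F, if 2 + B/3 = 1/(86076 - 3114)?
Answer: 5150083997/13827 ≈ 3.7247e+5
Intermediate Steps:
T(m, a) = 54 + 9*m
B = -165923/27654 (B = -6 + 3/(86076 - 3114) = -6 + 3/82962 = -6 + 3*(1/82962) = -6 + 1/27654 = -165923/27654 ≈ -6.0000)
F = -1/62078 (F = 1/(-59306 + (54 + 9*(-314))) = 1/(-59306 + (54 - 2826)) = 1/(-59306 - 2772) = 1/(-62078) = -1/62078 ≈ -1.6109e-5)
B/F = -165923/(27654*(-1/62078)) = -165923/27654*(-62078) = 5150083997/13827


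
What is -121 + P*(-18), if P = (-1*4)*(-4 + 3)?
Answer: -193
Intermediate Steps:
P = 4 (P = -4*(-1) = 4)
-121 + P*(-18) = -121 + 4*(-18) = -121 - 72 = -193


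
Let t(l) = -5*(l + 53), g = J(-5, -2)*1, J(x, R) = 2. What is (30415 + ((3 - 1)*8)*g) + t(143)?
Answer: 29467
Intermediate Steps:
g = 2 (g = 2*1 = 2)
t(l) = -265 - 5*l (t(l) = -5*(53 + l) = -265 - 5*l)
(30415 + ((3 - 1)*8)*g) + t(143) = (30415 + ((3 - 1)*8)*2) + (-265 - 5*143) = (30415 + (2*8)*2) + (-265 - 715) = (30415 + 16*2) - 980 = (30415 + 32) - 980 = 30447 - 980 = 29467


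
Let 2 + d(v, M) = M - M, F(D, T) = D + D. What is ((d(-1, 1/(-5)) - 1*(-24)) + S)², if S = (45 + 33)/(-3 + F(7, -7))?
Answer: 102400/121 ≈ 846.28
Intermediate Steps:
F(D, T) = 2*D
d(v, M) = -2 (d(v, M) = -2 + (M - M) = -2 + 0 = -2)
S = 78/11 (S = (45 + 33)/(-3 + 2*7) = 78/(-3 + 14) = 78/11 ≈ 7.0909)
((d(-1, 1/(-5)) - 1*(-24)) + S)² = ((-2 - 1*(-24)) + 78/11)² = ((-2 + 24) + 78/11)² = (22 + 78/11)² = (320/11)² = 102400/121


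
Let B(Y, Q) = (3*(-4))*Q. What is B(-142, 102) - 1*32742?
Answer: -33966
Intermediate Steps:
B(Y, Q) = -12*Q
B(-142, 102) - 1*32742 = -12*102 - 1*32742 = -1224 - 32742 = -33966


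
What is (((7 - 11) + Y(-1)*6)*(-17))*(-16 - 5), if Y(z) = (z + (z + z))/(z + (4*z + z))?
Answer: -357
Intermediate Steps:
Y(z) = ½ (Y(z) = (z + 2*z)/(z + 5*z) = (3*z)/((6*z)) = (3*z)*(1/(6*z)) = ½)
(((7 - 11) + Y(-1)*6)*(-17))*(-16 - 5) = (((7 - 11) + (½)*6)*(-17))*(-16 - 5) = ((-4 + 3)*(-17))*(-21) = -1*(-17)*(-21) = 17*(-21) = -357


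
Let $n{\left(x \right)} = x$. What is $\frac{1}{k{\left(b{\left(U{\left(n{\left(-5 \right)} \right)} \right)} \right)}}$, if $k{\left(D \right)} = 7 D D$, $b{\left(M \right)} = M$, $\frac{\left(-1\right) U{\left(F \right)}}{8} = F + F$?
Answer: $\frac{1}{44800} \approx 2.2321 \cdot 10^{-5}$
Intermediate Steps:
$U{\left(F \right)} = - 16 F$ ($U{\left(F \right)} = - 8 \left(F + F\right) = - 8 \cdot 2 F = - 16 F$)
$k{\left(D \right)} = 7 D^{2}$
$\frac{1}{k{\left(b{\left(U{\left(n{\left(-5 \right)} \right)} \right)} \right)}} = \frac{1}{7 \left(\left(-16\right) \left(-5\right)\right)^{2}} = \frac{1}{7 \cdot 80^{2}} = \frac{1}{7 \cdot 6400} = \frac{1}{44800}$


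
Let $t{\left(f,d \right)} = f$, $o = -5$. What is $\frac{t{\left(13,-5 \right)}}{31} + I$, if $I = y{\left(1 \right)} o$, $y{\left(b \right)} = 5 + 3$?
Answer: $- \frac{1227}{31} \approx -39.581$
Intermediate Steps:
$y{\left(b \right)} = 8$
$I = -40$ ($I = 8 \left(-5\right) = -40$)
$\frac{t{\left(13,-5 \right)}}{31} + I = \frac{13}{31} - 40 = - \frac{1227}{31}$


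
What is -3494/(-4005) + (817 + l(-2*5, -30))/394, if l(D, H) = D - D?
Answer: 4648721/1577970 ≈ 2.9460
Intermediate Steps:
l(D, H) = 0
-3494/(-4005) + (817 + l(-2*5, -30))/394 = -3494/(-4005) + (817 + 0)/394 = -3494*(-1/4005) + 817*(1/394) = 3494/4005 + 817/394 = 4648721/1577970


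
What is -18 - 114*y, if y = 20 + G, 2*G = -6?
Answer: -1956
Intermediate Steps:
G = -3 (G = (½)*(-6) = -3)
y = 17 (y = 20 - 3 = 17)
-18 - 114*y = -18 - 114*17 = -18 - 1938 = -1956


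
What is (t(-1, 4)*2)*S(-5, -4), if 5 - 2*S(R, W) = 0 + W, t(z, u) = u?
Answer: 36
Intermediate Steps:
S(R, W) = 5/2 - W/2 (S(R, W) = 5/2 - (0 + W)/2 = 5/2 - W/2)
(t(-1, 4)*2)*S(-5, -4) = (4*2)*(5/2 - ½*(-4)) = 8*(5/2 + 2) = 8*(9/2) = 36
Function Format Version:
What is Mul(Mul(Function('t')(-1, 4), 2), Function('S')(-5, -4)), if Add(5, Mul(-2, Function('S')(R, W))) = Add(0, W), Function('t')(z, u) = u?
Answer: 36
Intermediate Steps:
Function('S')(R, W) = Add(Rational(5, 2), Mul(Rational(-1, 2), W)) (Function('S')(R, W) = Add(Rational(5, 2), Mul(Rational(-1, 2), Add(0, W))) = Add(Rational(5, 2), Mul(Rational(-1, 2), W)))
Mul(Mul(Function('t')(-1, 4), 2), Function('S')(-5, -4)) = Mul(Mul(4, 2), Add(Rational(5, 2), Mul(Rational(-1, 2), -4))) = Mul(8, Add(Rational(5, 2), 2)) = Mul(8, Rational(9, 2)) = 36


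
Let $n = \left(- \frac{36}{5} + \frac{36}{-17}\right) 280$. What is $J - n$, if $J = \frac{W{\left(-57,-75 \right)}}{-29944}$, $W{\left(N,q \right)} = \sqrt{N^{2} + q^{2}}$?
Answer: $\frac{44352}{17} - \frac{3 \sqrt{986}}{29944} \approx 2608.9$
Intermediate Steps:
$n = - \frac{44352}{17}$ ($n = \left(\left(-36\right) \frac{1}{5} + 36 \left(- \frac{1}{17}\right)\right) 280 = \left(- \frac{36}{5} - \frac{36}{17}\right) 280 = \left(- \frac{792}{85}\right) 280 = - \frac{44352}{17} \approx -2608.9$)
$J = - \frac{3 \sqrt{986}}{29944}$ ($J = \frac{\sqrt{\left(-57\right)^{2} + \left(-75\right)^{2}}}{-29944} = \sqrt{3249 + 5625} \left(- \frac{1}{29944}\right) = \sqrt{8874} \left(- \frac{1}{29944}\right) = 3 \sqrt{986} \left(- \frac{1}{29944}\right) = - \frac{3 \sqrt{986}}{29944} \approx -0.0031459$)
$J - n = - \frac{3 \sqrt{986}}{29944} - - \frac{44352}{17} = - \frac{3 \sqrt{986}}{29944} + \frac{44352}{17} = \frac{44352}{17} - \frac{3 \sqrt{986}}{29944}$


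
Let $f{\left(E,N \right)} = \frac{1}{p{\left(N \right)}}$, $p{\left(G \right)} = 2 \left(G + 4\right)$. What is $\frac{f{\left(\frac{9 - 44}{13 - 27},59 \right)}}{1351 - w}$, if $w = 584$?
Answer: $\frac{1}{96642} \approx 1.0347 \cdot 10^{-5}$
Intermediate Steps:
$p{\left(G \right)} = 8 + 2 G$ ($p{\left(G \right)} = 2 \left(4 + G\right) = 8 + 2 G$)
$f{\left(E,N \right)} = \frac{1}{8 + 2 N}$
$\frac{f{\left(\frac{9 - 44}{13 - 27},59 \right)}}{1351 - w} = \frac{\frac{1}{2} \frac{1}{4 + 59}}{1351 - 584} = \frac{\frac{1}{2} \cdot \frac{1}{63}}{1351 - 584} = \frac{\frac{1}{2} \cdot \frac{1}{63}}{767} = \frac{1}{126} \cdot \frac{1}{767} = \frac{1}{96642}$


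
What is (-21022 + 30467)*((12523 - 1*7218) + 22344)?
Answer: 261144805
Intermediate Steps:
(-21022 + 30467)*((12523 - 1*7218) + 22344) = 9445*((12523 - 7218) + 22344) = 9445*(5305 + 22344) = 9445*27649 = 261144805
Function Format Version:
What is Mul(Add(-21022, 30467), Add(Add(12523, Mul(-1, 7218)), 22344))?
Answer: 261144805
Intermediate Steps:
Mul(Add(-21022, 30467), Add(Add(12523, Mul(-1, 7218)), 22344)) = Mul(9445, Add(Add(12523, -7218), 22344)) = Mul(9445, Add(5305, 22344)) = Mul(9445, 27649) = 261144805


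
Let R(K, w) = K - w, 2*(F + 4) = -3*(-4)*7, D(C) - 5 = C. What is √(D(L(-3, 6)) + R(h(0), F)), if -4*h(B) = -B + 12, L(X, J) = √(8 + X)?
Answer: √(-36 + √5) ≈ 5.8107*I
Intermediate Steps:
D(C) = 5 + C
F = 38 (F = -4 + (-3*(-4)*7)/2 = -4 + (12*7)/2 = -4 + (½)*84 = -4 + 42 = 38)
h(B) = -3 + B/4 (h(B) = -(-B + 12)/4 = -(12 - B)/4 = -3 + B/4)
√(D(L(-3, 6)) + R(h(0), F)) = √((5 + √(8 - 3)) + ((-3 + (¼)*0) - 1*38)) = √((5 + √5) + ((-3 + 0) - 38)) = √((5 + √5) + (-3 - 38)) = √((5 + √5) - 41) = √(-36 + √5)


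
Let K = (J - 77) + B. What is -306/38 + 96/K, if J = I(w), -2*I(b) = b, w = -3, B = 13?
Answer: -22773/2375 ≈ -9.5886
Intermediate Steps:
I(b) = -b/2
J = 3/2 (J = -1/2*(-3) = 3/2 ≈ 1.5000)
K = -125/2 (K = (3/2 - 77) + 13 = -151/2 + 13 = -125/2 ≈ -62.500)
-306/38 + 96/K = -306/38 + 96/(-125/2) = -306*1/38 + 96*(-2/125) = -153/19 - 192/125 = -22773/2375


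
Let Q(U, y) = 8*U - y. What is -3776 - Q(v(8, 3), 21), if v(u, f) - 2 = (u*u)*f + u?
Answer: -5371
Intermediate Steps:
v(u, f) = 2 + u + f*u**2 (v(u, f) = 2 + ((u*u)*f + u) = 2 + (u**2*f + u) = 2 + (f*u**2 + u) = 2 + (u + f*u**2) = 2 + u + f*u**2)
Q(U, y) = -y + 8*U
-3776 - Q(v(8, 3), 21) = -3776 - (-1*21 + 8*(2 + 8 + 3*8**2)) = -3776 - (-21 + 8*(2 + 8 + 3*64)) = -3776 - (-21 + 8*(2 + 8 + 192)) = -3776 - (-21 + 8*202) = -3776 - (-21 + 1616) = -3776 - 1*1595 = -3776 - 1595 = -5371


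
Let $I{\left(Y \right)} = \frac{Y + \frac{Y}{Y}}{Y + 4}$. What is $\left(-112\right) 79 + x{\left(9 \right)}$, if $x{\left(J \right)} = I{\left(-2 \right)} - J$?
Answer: $- \frac{17715}{2} \approx -8857.5$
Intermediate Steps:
$I{\left(Y \right)} = \frac{1 + Y}{4 + Y}$ ($I{\left(Y \right)} = \frac{Y + 1}{4 + Y} = \frac{1 + Y}{4 + Y}$)
$x{\left(J \right)} = - \frac{1}{2} - J$ ($x{\left(J \right)} = \frac{1 - 2}{4 - 2} - J = \frac{1}{2} \left(-1\right) - J = - \frac{1}{2} - J$)
$\left(-112\right) 79 + x{\left(9 \right)} = \left(-112\right) 79 - \frac{19}{2} = -8848 - \frac{19}{2} = - \frac{17715}{2}$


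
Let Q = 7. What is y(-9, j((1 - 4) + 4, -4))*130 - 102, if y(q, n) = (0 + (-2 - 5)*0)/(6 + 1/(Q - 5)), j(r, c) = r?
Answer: -102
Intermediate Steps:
y(q, n) = 0 (y(q, n) = (0 + (-2 - 5)*0)/(6 + 1/(7 - 5)) = (0 - 7*0)/(6 + 1/2) = (0 + 0)/(6 + 1/2) = 0/(13/2) = 0*(2/13) = 0)
y(-9, j((1 - 4) + 4, -4))*130 - 102 = 0*130 - 102 = 0 - 102 = -102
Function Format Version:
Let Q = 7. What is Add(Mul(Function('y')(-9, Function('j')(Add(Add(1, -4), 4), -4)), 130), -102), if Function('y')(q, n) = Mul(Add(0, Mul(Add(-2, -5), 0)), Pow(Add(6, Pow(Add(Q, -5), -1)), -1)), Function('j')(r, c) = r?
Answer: -102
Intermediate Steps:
Function('y')(q, n) = 0 (Function('y')(q, n) = Mul(Add(0, Mul(Add(-2, -5), 0)), Pow(Add(6, Pow(Add(7, -5), -1)), -1)) = Mul(Add(0, Mul(-7, 0)), Pow(Add(6, Pow(2, -1)), -1)) = Mul(Add(0, 0), Pow(Add(6, Rational(1, 2)), -1)) = Mul(0, Pow(Rational(13, 2), -1)) = Mul(0, Rational(2, 13)) = 0)
Add(Mul(Function('y')(-9, Function('j')(Add(Add(1, -4), 4), -4)), 130), -102) = Add(Mul(0, 130), -102) = Add(0, -102) = -102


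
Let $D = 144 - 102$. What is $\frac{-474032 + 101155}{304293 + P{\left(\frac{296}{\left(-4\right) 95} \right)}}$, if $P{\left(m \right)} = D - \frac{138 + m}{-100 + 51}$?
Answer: $- \frac{1735742435}{1416692461} \approx -1.2252$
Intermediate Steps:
$D = 42$
$P{\left(m \right)} = \frac{2196}{49} + \frac{m}{49}$ ($P{\left(m \right)} = 42 - \frac{138 + m}{-100 + 51} = 42 - \frac{138 + m}{-49} = 42 - \left(138 + m\right) \left(- \frac{1}{49}\right) = 42 - \left(- \frac{138}{49} - \frac{m}{49}\right) = 42 + \left(\frac{138}{49} + \frac{m}{49}\right) = \frac{2196}{49} + \frac{m}{49}$)
$\frac{-474032 + 101155}{304293 + P{\left(\frac{296}{\left(-4\right) 95} \right)}} = \frac{-474032 + 101155}{304293 + \left(\frac{2196}{49} + \frac{296 \frac{1}{\left(-4\right) 95}}{49}\right)} = - \frac{372877}{304293 + \left(\frac{2196}{49} + \frac{296 \frac{1}{-380}}{49}\right)} = - \frac{372877}{304293 + \left(\frac{2196}{49} + \frac{296 \left(- \frac{1}{380}\right)}{49}\right)} = - \frac{372877}{304293 + \left(\frac{2196}{49} + \frac{1}{49} \left(- \frac{74}{95}\right)\right)} = - \frac{372877}{304293 + \left(\frac{2196}{49} - \frac{74}{4655}\right)} = - \frac{372877}{304293 + \frac{208546}{4655}} = - \frac{372877}{\frac{1416692461}{4655}} = \left(-372877\right) \frac{4655}{1416692461} = - \frac{1735742435}{1416692461}$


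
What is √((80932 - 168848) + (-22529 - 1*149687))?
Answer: 2*I*√65033 ≈ 510.03*I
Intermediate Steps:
√((80932 - 168848) + (-22529 - 1*149687)) = √(-87916 + (-22529 - 149687)) = √(-87916 - 172216) = √(-260132) = 2*I*√65033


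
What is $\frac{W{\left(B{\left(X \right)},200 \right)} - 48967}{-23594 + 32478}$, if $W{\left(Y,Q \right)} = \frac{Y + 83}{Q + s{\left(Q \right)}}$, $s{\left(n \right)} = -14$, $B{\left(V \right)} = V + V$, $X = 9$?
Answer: $- \frac{9107761}{1652424} \approx -5.5118$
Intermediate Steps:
$B{\left(V \right)} = 2 V$
$W{\left(Y,Q \right)} = \frac{83 + Y}{-14 + Q}$ ($W{\left(Y,Q \right)} = \frac{Y + 83}{Q - 14} = \frac{83 + Y}{-14 + Q}$)
$\frac{W{\left(B{\left(X \right)},200 \right)} - 48967}{-23594 + 32478} = \frac{\frac{83 + 2 \cdot 9}{-14 + 200} - 48967}{-23594 + 32478} = \frac{\frac{83 + 18}{186} - 48967}{8884} = \left(\frac{1}{186} \cdot 101 - 48967\right) \frac{1}{8884} = \left(\frac{101}{186} - 48967\right) \frac{1}{8884} = \left(- \frac{9107761}{186}\right) \frac{1}{8884} = - \frac{9107761}{1652424}$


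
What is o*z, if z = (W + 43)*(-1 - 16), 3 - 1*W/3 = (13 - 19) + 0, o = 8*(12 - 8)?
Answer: -38080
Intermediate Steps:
o = 32 (o = 8*4 = 32)
W = 27 (W = 9 - 3*((13 - 19) + 0) = 9 - 3*(-6 + 0) = 9 - 3*(-6) = 9 + 18 = 27)
z = -1190 (z = (27 + 43)*(-1 - 16) = 70*(-17) = -1190)
o*z = 32*(-1190) = -38080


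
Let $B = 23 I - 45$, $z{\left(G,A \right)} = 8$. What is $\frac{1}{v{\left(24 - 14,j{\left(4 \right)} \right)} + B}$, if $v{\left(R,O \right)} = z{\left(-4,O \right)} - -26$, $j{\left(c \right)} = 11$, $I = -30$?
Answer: $- \frac{1}{701} \approx -0.0014265$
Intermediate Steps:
$B = -735$ ($B = 23 \left(-30\right) - 45 = -690 - 45 = -735$)
$v{\left(R,O \right)} = 34$ ($v{\left(R,O \right)} = 8 - -26 = 8 + 26 = 34$)
$\frac{1}{v{\left(24 - 14,j{\left(4 \right)} \right)} + B} = \frac{1}{34 - 735} = \frac{1}{-701} = - \frac{1}{701}$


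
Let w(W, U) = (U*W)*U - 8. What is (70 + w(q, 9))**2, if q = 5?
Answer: 218089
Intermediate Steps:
w(W, U) = -8 + W*U**2 (w(W, U) = W*U**2 - 8 = -8 + W*U**2)
(70 + w(q, 9))**2 = (70 + (-8 + 5*9**2))**2 = (70 + (-8 + 5*81))**2 = (70 + (-8 + 405))**2 = (70 + 397)**2 = 467**2 = 218089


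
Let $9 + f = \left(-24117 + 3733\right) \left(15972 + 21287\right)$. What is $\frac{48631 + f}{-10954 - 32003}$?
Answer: $\frac{253146278}{14319} \approx 17679.0$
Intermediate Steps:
$f = -759487465$ ($f = -9 + \left(-24117 + 3733\right) \left(15972 + 21287\right) = -9 - 759487456 = -759487465$)
$\frac{48631 + f}{-10954 - 32003} = \frac{48631 - 759487465}{-10954 - 32003} = - \frac{759438834}{-42957} = \left(-759438834\right) \left(- \frac{1}{42957}\right) = \frac{253146278}{14319}$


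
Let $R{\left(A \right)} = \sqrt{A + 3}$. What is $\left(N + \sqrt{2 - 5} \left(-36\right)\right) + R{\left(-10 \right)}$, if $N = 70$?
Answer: $70 + i \sqrt{7} - 36 i \sqrt{3} \approx 70.0 - 59.708 i$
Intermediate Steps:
$R{\left(A \right)} = \sqrt{3 + A}$
$\left(N + \sqrt{2 - 5} \left(-36\right)\right) + R{\left(-10 \right)} = \left(70 + \sqrt{2 - 5} \left(-36\right)\right) + \sqrt{3 - 10} = \left(70 + \sqrt{-3} \left(-36\right)\right) + \sqrt{-7} = \left(70 + i \sqrt{3} \left(-36\right)\right) + i \sqrt{7} = \left(70 - 36 i \sqrt{3}\right) + i \sqrt{7} = 70 + i \sqrt{7} - 36 i \sqrt{3}$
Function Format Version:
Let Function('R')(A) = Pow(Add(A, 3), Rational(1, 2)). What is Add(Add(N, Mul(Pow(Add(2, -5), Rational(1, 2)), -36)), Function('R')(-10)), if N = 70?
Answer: Add(70, Mul(I, Pow(7, Rational(1, 2))), Mul(-36, I, Pow(3, Rational(1, 2)))) ≈ Add(70.000, Mul(-59.708, I))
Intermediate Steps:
Function('R')(A) = Pow(Add(3, A), Rational(1, 2))
Add(Add(N, Mul(Pow(Add(2, -5), Rational(1, 2)), -36)), Function('R')(-10)) = Add(Add(70, Mul(Pow(Add(2, -5), Rational(1, 2)), -36)), Pow(Add(3, -10), Rational(1, 2))) = Add(Add(70, Mul(Pow(-3, Rational(1, 2)), -36)), Pow(-7, Rational(1, 2))) = Add(Add(70, Mul(Mul(I, Pow(3, Rational(1, 2))), -36)), Mul(I, Pow(7, Rational(1, 2)))) = Add(Add(70, Mul(-36, I, Pow(3, Rational(1, 2)))), Mul(I, Pow(7, Rational(1, 2)))) = Add(70, Mul(I, Pow(7, Rational(1, 2))), Mul(-36, I, Pow(3, Rational(1, 2))))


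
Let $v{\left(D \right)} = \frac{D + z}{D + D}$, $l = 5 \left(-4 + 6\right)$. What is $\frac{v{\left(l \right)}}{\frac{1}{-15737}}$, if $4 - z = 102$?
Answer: $\frac{346214}{5} \approx 69243.0$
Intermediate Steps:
$z = -98$ ($z = 4 - 102 = -98$)
$l = 10$ ($l = 5 \cdot 2 = 10$)
$v{\left(D \right)} = \frac{-98 + D}{2 D}$ ($v{\left(D \right)} = \frac{D - 98}{D + D} = \frac{-98 + D}{2 D}$)
$\frac{v{\left(l \right)}}{\frac{1}{-15737}} = \frac{\frac{1}{2} \cdot \frac{1}{10} \left(-98 + 10\right)}{\frac{1}{-15737}} = \frac{\frac{1}{2} \cdot \frac{1}{10} \left(-88\right)}{- \frac{1}{15737}} = \left(- \frac{22}{5}\right) \left(-15737\right) = \frac{346214}{5}$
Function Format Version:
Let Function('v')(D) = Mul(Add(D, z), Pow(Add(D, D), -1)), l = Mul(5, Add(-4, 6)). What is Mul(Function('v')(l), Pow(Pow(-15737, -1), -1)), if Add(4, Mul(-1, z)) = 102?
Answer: Rational(346214, 5) ≈ 69243.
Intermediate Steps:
z = -98 (z = Add(4, Mul(-1, 102)) = Add(4, -102) = -98)
l = 10 (l = Mul(5, 2) = 10)
Function('v')(D) = Mul(Rational(1, 2), Pow(D, -1), Add(-98, D)) (Function('v')(D) = Mul(Add(D, -98), Pow(Add(D, D), -1)) = Mul(Add(-98, D), Pow(Mul(2, D), -1)) = Mul(Add(-98, D), Mul(Rational(1, 2), Pow(D, -1))) = Mul(Rational(1, 2), Pow(D, -1), Add(-98, D)))
Mul(Function('v')(l), Pow(Pow(-15737, -1), -1)) = Mul(Mul(Rational(1, 2), Pow(10, -1), Add(-98, 10)), Pow(Pow(-15737, -1), -1)) = Mul(Mul(Rational(1, 2), Rational(1, 10), -88), Pow(Rational(-1, 15737), -1)) = Mul(Rational(-22, 5), -15737) = Rational(346214, 5)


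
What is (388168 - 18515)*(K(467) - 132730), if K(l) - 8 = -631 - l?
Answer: -49466964460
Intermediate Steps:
K(l) = -623 - l (K(l) = 8 + (-631 - l) = -623 - l)
(388168 - 18515)*(K(467) - 132730) = (388168 - 18515)*((-623 - 1*467) - 132730) = 369653*((-623 - 467) - 132730) = 369653*(-1090 - 132730) = 369653*(-133820) = -49466964460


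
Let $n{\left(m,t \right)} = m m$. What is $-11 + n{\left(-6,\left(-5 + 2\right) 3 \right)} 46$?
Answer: $1645$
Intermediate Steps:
$n{\left(m,t \right)} = m^{2}$
$-11 + n{\left(-6,\left(-5 + 2\right) 3 \right)} 46 = -11 + \left(-6\right)^{2} \cdot 46 = -11 + 36 \cdot 46 = -11 + 1656 = 1645$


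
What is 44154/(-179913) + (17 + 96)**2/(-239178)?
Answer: -4285991503/14343743838 ≈ -0.29881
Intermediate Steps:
44154/(-179913) + (17 + 96)**2/(-239178) = 44154*(-1/179913) + 113**2*(-1/239178) = -14718/59971 + 12769*(-1/239178) = -14718/59971 - 12769/239178 = -4285991503/14343743838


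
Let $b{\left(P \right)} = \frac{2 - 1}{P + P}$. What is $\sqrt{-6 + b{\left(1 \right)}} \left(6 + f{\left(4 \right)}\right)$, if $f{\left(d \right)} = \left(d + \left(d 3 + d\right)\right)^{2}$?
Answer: $203 i \sqrt{22} \approx 952.15 i$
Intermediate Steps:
$b{\left(P \right)} = \frac{1}{2 P}$ ($b{\left(P \right)} = 1 \frac{1}{2 P} = \frac{1}{2 P}$)
$f{\left(d \right)} = 25 d^{2}$ ($f{\left(d \right)} = \left(d + \left(3 d + d\right)\right)^{2} = \left(d + 4 d\right)^{2} = \left(5 d\right)^{2} = 25 d^{2}$)
$\sqrt{-6 + b{\left(1 \right)}} \left(6 + f{\left(4 \right)}\right) = \sqrt{-6 + \frac{1}{2 \cdot 1}} \left(6 + 25 \cdot 4^{2}\right) = \sqrt{-6 + \frac{1}{2} \cdot 1} \left(6 + 25 \cdot 16\right) = \sqrt{-6 + \frac{1}{2}} \left(6 + 400\right) = \sqrt{- \frac{11}{2}} \cdot 406 = \frac{i \sqrt{22}}{2} \cdot 406 = 203 i \sqrt{22}$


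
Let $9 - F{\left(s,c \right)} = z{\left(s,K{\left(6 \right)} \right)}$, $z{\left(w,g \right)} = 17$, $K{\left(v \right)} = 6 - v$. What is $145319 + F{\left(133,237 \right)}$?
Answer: $145311$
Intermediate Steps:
$F{\left(s,c \right)} = -8$ ($F{\left(s,c \right)} = 9 - 17 = -8$)
$145319 + F{\left(133,237 \right)} = 145319 - 8 = 145311$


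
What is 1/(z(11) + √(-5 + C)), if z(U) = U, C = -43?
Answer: 11/169 - 4*I*√3/169 ≈ 0.065089 - 0.040995*I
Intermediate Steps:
1/(z(11) + √(-5 + C)) = 1/(11 + √(-5 - 43)) = 1/(11 + √(-48)) = 1/(11 + 4*I*√3)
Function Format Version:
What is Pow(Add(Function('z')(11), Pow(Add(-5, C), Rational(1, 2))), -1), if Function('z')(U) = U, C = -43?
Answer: Add(Rational(11, 169), Mul(Rational(-4, 169), I, Pow(3, Rational(1, 2)))) ≈ Add(0.065089, Mul(-0.040995, I))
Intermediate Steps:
Pow(Add(Function('z')(11), Pow(Add(-5, C), Rational(1, 2))), -1) = Pow(Add(11, Pow(Add(-5, -43), Rational(1, 2))), -1) = Pow(Add(11, Pow(-48, Rational(1, 2))), -1) = Pow(Add(11, Mul(4, I, Pow(3, Rational(1, 2)))), -1)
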